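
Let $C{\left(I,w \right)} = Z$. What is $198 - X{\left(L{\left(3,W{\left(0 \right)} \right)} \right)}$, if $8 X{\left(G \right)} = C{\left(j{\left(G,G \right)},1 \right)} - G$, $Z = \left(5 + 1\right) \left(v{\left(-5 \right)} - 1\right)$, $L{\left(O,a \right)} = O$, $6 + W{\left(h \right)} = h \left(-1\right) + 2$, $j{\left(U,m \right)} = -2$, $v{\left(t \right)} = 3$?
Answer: $\frac{1575}{8} \approx 196.88$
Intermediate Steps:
$W{\left(h \right)} = -4 - h$ ($W{\left(h \right)} = -6 + \left(h \left(-1\right) + 2\right) = -6 - \left(-2 + h\right) = -4 - h$)
$Z = 12$ ($Z = \left(5 + 1\right) \left(3 - 1\right) = 6 \cdot 2 = 12$)
$C{\left(I,w \right)} = 12$
$X{\left(G \right)} = \frac{3}{2} - \frac{G}{8}$ ($X{\left(G \right)} = \frac{12 - G}{8} = \frac{3}{2} - \frac{G}{8}$)
$198 - X{\left(L{\left(3,W{\left(0 \right)} \right)} \right)} = 198 - \left(\frac{3}{2} - \frac{3}{8}\right) = 198 - \frac{9}{8} = \frac{1575}{8}$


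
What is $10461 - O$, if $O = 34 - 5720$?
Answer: $16147$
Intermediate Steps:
$O = -5686$ ($O = 34 - 5720 = -5686$)
$10461 - O = 10461 - -5686 = 10461 + 5686 = 16147$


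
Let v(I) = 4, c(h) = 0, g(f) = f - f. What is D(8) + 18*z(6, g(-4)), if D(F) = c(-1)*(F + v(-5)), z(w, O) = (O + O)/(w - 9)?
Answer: 0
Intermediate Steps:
g(f) = 0
z(w, O) = 2*O/(-9 + w) (z(w, O) = (2*O)/(-9 + w) = 2*O/(-9 + w))
D(F) = 0 (D(F) = 0*(F + 4) = 0*(4 + F) = 0)
D(8) + 18*z(6, g(-4)) = 0 + 18*(2*0/(-9 + 6)) = 0 + 18*(2*0/(-3)) = 0 + 18*(2*0*(-1/3)) = 0 + 18*0 = 0 + 0 = 0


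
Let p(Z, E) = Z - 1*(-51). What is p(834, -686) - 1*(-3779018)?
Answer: 3779903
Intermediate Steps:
p(Z, E) = 51 + Z (p(Z, E) = Z + 51 = 51 + Z)
p(834, -686) - 1*(-3779018) = (51 + 834) - 1*(-3779018) = 885 + 3779018 = 3779903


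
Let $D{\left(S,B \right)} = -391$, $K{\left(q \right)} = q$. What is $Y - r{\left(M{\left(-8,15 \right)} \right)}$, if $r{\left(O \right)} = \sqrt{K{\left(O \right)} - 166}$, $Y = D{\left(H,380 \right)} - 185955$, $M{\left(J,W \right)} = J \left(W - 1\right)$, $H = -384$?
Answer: $-186346 - i \sqrt{278} \approx -1.8635 \cdot 10^{5} - 16.673 i$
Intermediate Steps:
$M{\left(J,W \right)} = J \left(-1 + W\right)$
$Y = -186346$ ($Y = -391 - 185955 = -186346$)
$r{\left(O \right)} = \sqrt{-166 + O}$ ($r{\left(O \right)} = \sqrt{O - 166} = \sqrt{-166 + O}$)
$Y - r{\left(M{\left(-8,15 \right)} \right)} = -186346 - \sqrt{-166 - 8 \left(-1 + 15\right)} = -186346 - \sqrt{-166 - 112} = -186346 - \sqrt{-278} = -186346 - i \sqrt{278}$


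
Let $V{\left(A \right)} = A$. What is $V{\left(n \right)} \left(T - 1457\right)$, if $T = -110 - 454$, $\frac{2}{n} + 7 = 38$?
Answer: $- \frac{4042}{31} \approx -130.39$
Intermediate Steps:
$n = \frac{2}{31}$ ($n = \frac{2}{-7 + 38} = \frac{2}{31} \approx 0.064516$)
$T = -564$ ($T = -110 - 454 = -564$)
$V{\left(n \right)} \left(T - 1457\right) = \frac{2 \left(-564 - 1457\right)}{31} = \frac{2}{31} \left(-2021\right) = - \frac{4042}{31}$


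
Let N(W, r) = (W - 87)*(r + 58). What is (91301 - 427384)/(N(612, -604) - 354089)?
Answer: 30553/58249 ≈ 0.52452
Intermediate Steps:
N(W, r) = (-87 + W)*(58 + r)
(91301 - 427384)/(N(612, -604) - 354089) = (91301 - 427384)/((-5046 - 87*(-604) + 58*612 + 612*(-604)) - 354089) = -336083/((-5046 + 52548 + 35496 - 369648) - 354089) = -336083/(-286650 - 354089) = -336083/(-640739) = -336083*(-1/640739) = 30553/58249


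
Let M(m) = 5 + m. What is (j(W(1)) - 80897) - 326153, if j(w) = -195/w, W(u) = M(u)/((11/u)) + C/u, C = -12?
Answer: -17095385/42 ≈ -4.0703e+5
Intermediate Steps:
W(u) = -12/u + u*(5 + u)/11 (W(u) = (5 + u)/((11/u)) - 12/u = (5 + u)*(u/11) - 12/u = u*(5 + u)/11 - 12/u = -12/u + u*(5 + u)/11)
(j(W(1)) - 80897) - 326153 = (-195*11/(-132 + 1²*(5 + 1)) - 80897) - 326153 = (-195*11/(-132 + 1*6) - 80897) - 326153 = (-195*11/(-132 + 6) - 80897) - 326153 = (-195/((1/11)*1*(-126)) - 80897) - 326153 = (-195/(-126/11) - 80897) - 326153 = (-195*(-11/126) - 80897) - 326153 = (715/42 - 80897) - 326153 = -3396959/42 - 326153 = -17095385/42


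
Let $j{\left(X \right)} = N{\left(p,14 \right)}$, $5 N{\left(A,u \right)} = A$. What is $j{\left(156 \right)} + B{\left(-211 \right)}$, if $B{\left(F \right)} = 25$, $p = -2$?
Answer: $\frac{123}{5} \approx 24.6$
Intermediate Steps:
$N{\left(A,u \right)} = \frac{A}{5}$
$j{\left(X \right)} = - \frac{2}{5}$ ($j{\left(X \right)} = \frac{1}{5} \left(-2\right) = - \frac{2}{5}$)
$j{\left(156 \right)} + B{\left(-211 \right)} = - \frac{2}{5} + 25 = \frac{123}{5}$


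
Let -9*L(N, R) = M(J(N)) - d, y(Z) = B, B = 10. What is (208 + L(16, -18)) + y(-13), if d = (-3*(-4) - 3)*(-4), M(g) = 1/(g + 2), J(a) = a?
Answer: 34667/162 ≈ 213.99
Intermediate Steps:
M(g) = 1/(2 + g)
y(Z) = 10
d = -36 (d = (12 - 3)*(-4) = 9*(-4) = -36)
L(N, R) = -4 - 1/(9*(2 + N)) (L(N, R) = -(1/(2 + N) - 1*(-36))/9 = -(1/(2 + N) + 36)/9 = -(36 + 1/(2 + N))/9 = -4 - 1/(9*(2 + N)))
(208 + L(16, -18)) + y(-13) = (208 + (-73 - 36*16)/(9*(2 + 16))) + 10 = (208 + (⅑)*(-73 - 576)/18) + 10 = (208 + (⅑)*(1/18)*(-649)) + 10 = (208 - 649/162) + 10 = 33047/162 + 10 = 34667/162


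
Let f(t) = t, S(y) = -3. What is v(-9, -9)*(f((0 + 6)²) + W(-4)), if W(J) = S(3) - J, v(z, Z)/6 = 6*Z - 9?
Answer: -13986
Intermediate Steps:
v(z, Z) = -54 + 36*Z (v(z, Z) = 6*(6*Z - 9) = 6*(-9 + 6*Z) = -54 + 36*Z)
W(J) = -3 - J
v(-9, -9)*(f((0 + 6)²) + W(-4)) = (-54 + 36*(-9))*((0 + 6)² + (-3 - 1*(-4))) = (-54 - 324)*(6² + (-3 + 4)) = -378*(36 + 1) = -378*37 = -13986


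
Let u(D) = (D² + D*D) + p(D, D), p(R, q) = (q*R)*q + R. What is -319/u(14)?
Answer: -319/3150 ≈ -0.10127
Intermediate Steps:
p(R, q) = R + R*q² (p(R, q) = (R*q)*q + R = R*q² + R = R + R*q²)
u(D) = 2*D² + D*(1 + D²) (u(D) = (D² + D*D) + D*(1 + D²) = (D² + D²) + D*(1 + D²) = 2*D² + D*(1 + D²))
-319/u(14) = -319*1/(14*(1 + 14² + 2*14)) = -319*1/(14*(1 + 196 + 28)) = -319/(14*225) = -319/3150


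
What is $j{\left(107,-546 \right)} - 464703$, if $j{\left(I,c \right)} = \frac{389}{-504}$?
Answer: $- \frac{234210701}{504} \approx -4.647 \cdot 10^{5}$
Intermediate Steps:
$j{\left(I,c \right)} = - \frac{389}{504}$ ($j{\left(I,c \right)} = 389 \left(- \frac{1}{504}\right) = - \frac{389}{504}$)
$j{\left(107,-546 \right)} - 464703 = - \frac{389}{504} - 464703 = - \frac{234210701}{504}$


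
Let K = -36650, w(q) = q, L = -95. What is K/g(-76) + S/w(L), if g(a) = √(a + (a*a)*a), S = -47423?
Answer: 47423/95 + 18325*I*√109763/109763 ≈ 499.19 + 55.312*I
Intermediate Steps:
g(a) = √(a + a³) (g(a) = √(a + a²*a) = √(a + a³))
K/g(-76) + S/w(L) = -36650/√(-76 + (-76)³) - 47423/(-95) = -36650/√(-76 - 438976) - 47423*(-1/95) = -36650*(-I*√109763/219526) + 47423/95 = -(-18325)*I*√109763/109763 + 47423/95 = 18325*I*√109763/109763 + 47423/95 = 47423/95 + 18325*I*√109763/109763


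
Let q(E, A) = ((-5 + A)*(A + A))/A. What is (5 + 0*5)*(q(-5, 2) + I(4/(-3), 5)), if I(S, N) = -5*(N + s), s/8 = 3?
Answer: -755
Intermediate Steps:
s = 24 (s = 8*3 = 24)
I(S, N) = -120 - 5*N (I(S, N) = -5*(N + 24) = -5*(24 + N) = -120 - 5*N)
q(E, A) = -10 + 2*A (q(E, A) = ((-5 + A)*(2*A))/A = (2*A*(-5 + A))/A = -10 + 2*A)
(5 + 0*5)*(q(-5, 2) + I(4/(-3), 5)) = (5 + 0*5)*((-10 + 2*2) + (-120 - 5*5)) = (5 + 0)*((-10 + 4) + (-120 - 25)) = 5*(-6 - 145) = 5*(-151) = -755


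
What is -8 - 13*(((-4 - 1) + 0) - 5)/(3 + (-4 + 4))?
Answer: 106/3 ≈ 35.333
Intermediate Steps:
-8 - 13*(((-4 - 1) + 0) - 5)/(3 + (-4 + 4)) = -8 - 13*((-5 + 0) - 5)/(3 + 0) = -8 - 13*(-5 - 5)/3 = -8 - (-130)/3 = -8 - 13*(-10/3) = -8 + 130/3 = 106/3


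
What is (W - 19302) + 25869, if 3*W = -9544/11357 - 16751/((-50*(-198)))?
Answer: 2214783417593/337302900 ≈ 6566.2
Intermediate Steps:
W = -284726707/337302900 (W = (-9544/11357 - 16751/((-50*(-198))))/3 = (-9544*1/11357 - 16751/9900)/3 = (-9544/11357 - 16751*1/9900)/3 = (-9544/11357 - 16751/9900)/3 = (1/3)*(-284726707/112434300) = -284726707/337302900 ≈ -0.84413)
(W - 19302) + 25869 = (-284726707/337302900 - 19302) + 25869 = -6510905302507/337302900 + 25869 = 2214783417593/337302900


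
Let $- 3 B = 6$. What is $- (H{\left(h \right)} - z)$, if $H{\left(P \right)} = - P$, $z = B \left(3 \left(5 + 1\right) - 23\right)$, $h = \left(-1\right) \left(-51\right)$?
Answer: $61$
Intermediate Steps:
$h = 51$
$B = -2$ ($B = \left(- \frac{1}{3}\right) 6 = -2$)
$z = 10$ ($z = - 2 \left(3 \left(5 + 1\right) - 23\right) = - 2 \left(3 \cdot 6 - 23\right) = - 2 \left(18 - 23\right) = \left(-2\right) \left(-5\right) = 10$)
$- (H{\left(h \right)} - z) = - (\left(-1\right) 51 - 10) = - (-51 - 10) = \left(-1\right) \left(-61\right) = 61$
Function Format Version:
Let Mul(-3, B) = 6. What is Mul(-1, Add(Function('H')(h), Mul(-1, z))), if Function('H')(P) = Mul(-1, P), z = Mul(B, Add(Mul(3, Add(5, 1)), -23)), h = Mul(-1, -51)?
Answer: 61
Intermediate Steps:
h = 51
B = -2 (B = Mul(Rational(-1, 3), 6) = -2)
z = 10 (z = Mul(-2, Add(Mul(3, Add(5, 1)), -23)) = Mul(-2, Add(Mul(3, 6), -23)) = Mul(-2, Add(18, -23)) = Mul(-2, -5) = 10)
Mul(-1, Add(Function('H')(h), Mul(-1, z))) = Mul(-1, Add(Mul(-1, 51), Mul(-1, 10))) = Mul(-1, Add(-51, -10)) = Mul(-1, -61) = 61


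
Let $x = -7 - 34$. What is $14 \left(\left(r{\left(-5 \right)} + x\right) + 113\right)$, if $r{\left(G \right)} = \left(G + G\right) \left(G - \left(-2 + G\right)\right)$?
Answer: $728$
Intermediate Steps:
$r{\left(G \right)} = 4 G$ ($r{\left(G \right)} = 2 G 2 = 4 G$)
$x = -41$ ($x = -7 - 34 = -41$)
$14 \left(\left(r{\left(-5 \right)} + x\right) + 113\right) = 14 \left(\left(4 \left(-5\right) - 41\right) + 113\right) = 14 \left(\left(-20 - 41\right) + 113\right) = 14 \left(-61 + 113\right) = 14 \cdot 52 = 728$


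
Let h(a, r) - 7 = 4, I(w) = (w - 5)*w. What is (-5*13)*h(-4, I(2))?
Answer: -715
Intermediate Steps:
I(w) = w*(-5 + w) (I(w) = (-5 + w)*w = w*(-5 + w))
h(a, r) = 11 (h(a, r) = 7 + 4 = 11)
(-5*13)*h(-4, I(2)) = -5*13*11 = -65*11 = -715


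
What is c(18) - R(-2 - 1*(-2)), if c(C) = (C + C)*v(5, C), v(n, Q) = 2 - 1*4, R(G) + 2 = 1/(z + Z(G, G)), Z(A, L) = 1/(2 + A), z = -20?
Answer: -2728/39 ≈ -69.949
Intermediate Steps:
R(G) = -2 + 1/(-20 + 1/(2 + G))
v(n, Q) = -2 (v(n, Q) = 2 - 4 = -2)
c(C) = -4*C (c(C) = (C + C)*(-2) = (2*C)*(-2) = -4*C)
c(18) - R(-2 - 1*(-2)) = -4*18 - (-80 - 41*(-2 - 1*(-2)))/(39 + 20*(-2 - 1*(-2))) = -72 - (-80 - 41*(-2 + 2))/(39 + 20*(-2 + 2)) = -72 - (-80 - 41*0)/(39 + 20*0) = -72 - (-80 + 0)/(39 + 0) = -72 - (-80)/39 = -72 - 1*(-80/39) = -72 + 80/39 = -2728/39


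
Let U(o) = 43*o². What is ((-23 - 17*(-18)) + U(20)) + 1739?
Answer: 19222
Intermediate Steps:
((-23 - 17*(-18)) + U(20)) + 1739 = ((-23 - 17*(-18)) + 43*20²) + 1739 = ((-23 + 306) + 43*400) + 1739 = (283 + 17200) + 1739 = 17483 + 1739 = 19222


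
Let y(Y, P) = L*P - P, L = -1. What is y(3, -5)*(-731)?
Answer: -7310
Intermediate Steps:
y(Y, P) = -2*P (y(Y, P) = -P - P = -2*P)
y(3, -5)*(-731) = -2*(-5)*(-731) = 10*(-731) = -7310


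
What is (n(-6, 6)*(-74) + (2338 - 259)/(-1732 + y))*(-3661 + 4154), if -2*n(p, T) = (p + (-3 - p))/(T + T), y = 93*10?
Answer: -9364535/1604 ≈ -5838.2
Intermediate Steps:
y = 930
n(p, T) = 3/(4*T) (n(p, T) = -(p + (-3 - p))/(2*(T + T)) = -(-3)/(2*(2*T)) = -(-3)*1/(2*T)/2 = -(-3)/(4*T) = 3/(4*T))
(n(-6, 6)*(-74) + (2338 - 259)/(-1732 + y))*(-3661 + 4154) = (((3/4)/6)*(-74) + (2338 - 259)/(-1732 + 930))*(-3661 + 4154) = (((3/4)*(1/6))*(-74) + 2079/(-802))*493 = ((1/8)*(-74) + 2079*(-1/802))*493 = (-37/4 - 2079/802)*493 = -18995/1604*493 = -9364535/1604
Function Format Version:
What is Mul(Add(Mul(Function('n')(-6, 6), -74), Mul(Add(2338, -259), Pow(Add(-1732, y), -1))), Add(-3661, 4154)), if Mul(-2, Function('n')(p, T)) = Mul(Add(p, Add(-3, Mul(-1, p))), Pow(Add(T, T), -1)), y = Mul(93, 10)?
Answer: Rational(-9364535, 1604) ≈ -5838.2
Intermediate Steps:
y = 930
Function('n')(p, T) = Mul(Rational(3, 4), Pow(T, -1)) (Function('n')(p, T) = Mul(Rational(-1, 2), Mul(Add(p, Add(-3, Mul(-1, p))), Pow(Add(T, T), -1))) = Mul(Rational(-1, 2), Mul(-3, Pow(Mul(2, T), -1))) = Mul(Rational(-1, 2), Mul(-3, Mul(Rational(1, 2), Pow(T, -1)))) = Mul(Rational(-1, 2), Mul(Rational(-3, 2), Pow(T, -1))) = Mul(Rational(3, 4), Pow(T, -1)))
Mul(Add(Mul(Function('n')(-6, 6), -74), Mul(Add(2338, -259), Pow(Add(-1732, y), -1))), Add(-3661, 4154)) = Mul(Add(Mul(Mul(Rational(3, 4), Pow(6, -1)), -74), Mul(Add(2338, -259), Pow(Add(-1732, 930), -1))), Add(-3661, 4154)) = Mul(Add(Mul(Mul(Rational(3, 4), Rational(1, 6)), -74), Mul(2079, Pow(-802, -1))), 493) = Mul(Add(Mul(Rational(1, 8), -74), Mul(2079, Rational(-1, 802))), 493) = Mul(Add(Rational(-37, 4), Rational(-2079, 802)), 493) = Mul(Rational(-18995, 1604), 493) = Rational(-9364535, 1604)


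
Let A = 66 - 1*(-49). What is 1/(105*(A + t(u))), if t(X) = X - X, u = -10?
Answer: 1/12075 ≈ 8.2816e-5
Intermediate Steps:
t(X) = 0
A = 115 (A = 66 + 49 = 115)
1/(105*(A + t(u))) = 1/(105*(115 + 0)) = 1/(105*115) = 1/12075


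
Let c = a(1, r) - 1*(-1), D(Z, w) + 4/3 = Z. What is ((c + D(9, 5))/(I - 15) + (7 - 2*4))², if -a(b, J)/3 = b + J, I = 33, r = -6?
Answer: 289/2916 ≈ 0.099108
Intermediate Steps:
D(Z, w) = -4/3 + Z
a(b, J) = -3*J - 3*b (a(b, J) = -3*(b + J) = -3*(J + b) = -3*J - 3*b)
c = 16 (c = (-3*(-6) - 3*1) - 1*(-1) = (18 - 3) + 1 = 15 + 1 = 16)
((c + D(9, 5))/(I - 15) + (7 - 2*4))² = ((16 + (-4/3 + 9))/(33 - 15) + (7 - 2*4))² = ((16 + 23/3)/18 + (7 - 8))² = ((71/3)*(1/18) - 1)² = (71/54 - 1)² = (17/54)² = 289/2916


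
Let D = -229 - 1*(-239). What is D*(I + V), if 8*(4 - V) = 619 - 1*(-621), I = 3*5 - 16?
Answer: -1520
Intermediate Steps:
I = -1 (I = 15 - 16 = -1)
D = 10 (D = -229 + 239 = 10)
V = -151 (V = 4 - (619 - 1*(-621))/8 = 4 - (619 + 621)/8 = 4 - ⅛*1240 = 4 - 155 = -151)
D*(I + V) = 10*(-1 - 151) = 10*(-152) = -1520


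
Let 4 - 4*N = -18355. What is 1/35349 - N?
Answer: -648972287/141396 ≈ -4589.8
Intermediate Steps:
N = 18359/4 (N = 1 - ¼*(-18355) = 1 + 18355/4 = 18359/4 ≈ 4589.8)
1/35349 - N = 1/35349 - 1*18359/4 = 1/35349 - 18359/4 = -648972287/141396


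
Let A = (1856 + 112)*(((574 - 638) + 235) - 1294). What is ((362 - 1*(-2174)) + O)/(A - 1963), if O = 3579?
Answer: -6115/2212027 ≈ -0.0027644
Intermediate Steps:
A = -2210064 (A = 1968*((-64 + 235) - 1294) = 1968*(171 - 1294) = 1968*(-1123) = -2210064)
((362 - 1*(-2174)) + O)/(A - 1963) = ((362 - 1*(-2174)) + 3579)/(-2210064 - 1963) = ((362 + 2174) + 3579)/(-2212027) = (2536 + 3579)*(-1/2212027) = 6115*(-1/2212027) = -6115/2212027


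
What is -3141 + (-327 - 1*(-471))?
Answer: -2997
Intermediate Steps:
-3141 + (-327 - 1*(-471)) = -3141 + (-327 + 471) = -3141 + 144 = -2997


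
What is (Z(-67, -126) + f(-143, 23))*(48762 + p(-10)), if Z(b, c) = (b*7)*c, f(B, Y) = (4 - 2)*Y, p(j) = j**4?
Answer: 3475184680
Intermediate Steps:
f(B, Y) = 2*Y
Z(b, c) = 7*b*c (Z(b, c) = (7*b)*c = 7*b*c)
(Z(-67, -126) + f(-143, 23))*(48762 + p(-10)) = (7*(-67)*(-126) + 2*23)*(48762 + (-10)**4) = (59094 + 46)*(48762 + 10000) = 59140*58762 = 3475184680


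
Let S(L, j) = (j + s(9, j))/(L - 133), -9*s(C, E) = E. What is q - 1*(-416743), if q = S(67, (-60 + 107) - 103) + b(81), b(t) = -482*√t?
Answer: 122484509/297 ≈ 4.1241e+5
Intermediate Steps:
s(C, E) = -E/9
S(L, j) = 8*j/(9*(-133 + L)) (S(L, j) = (j - j/9)/(L - 133) = (8*j/9)/(-133 + L) = 8*j/(9*(-133 + L)))
q = -1288162/297 (q = 8*((-60 + 107) - 103)/(9*(-133 + 67)) - 482*√81 = (8/9)*(47 - 103)/(-66) - 482*9 = (8/9)*(-56)*(-1/66) - 4338 = 224/297 - 4338 = -1288162/297 ≈ -4337.2)
q - 1*(-416743) = -1288162/297 - 1*(-416743) = -1288162/297 + 416743 = 122484509/297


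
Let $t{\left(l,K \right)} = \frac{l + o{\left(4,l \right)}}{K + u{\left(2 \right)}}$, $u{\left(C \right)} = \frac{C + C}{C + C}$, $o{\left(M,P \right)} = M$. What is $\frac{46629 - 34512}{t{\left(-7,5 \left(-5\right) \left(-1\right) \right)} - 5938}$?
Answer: $- \frac{315042}{154391} \approx -2.0405$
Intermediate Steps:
$u{\left(C \right)} = 1$ ($u{\left(C \right)} = \frac{2 C}{2 C} = 2 C \frac{1}{2 C} = 1$)
$t{\left(l,K \right)} = \frac{4 + l}{1 + K}$ ($t{\left(l,K \right)} = \frac{l + 4}{K + 1} = \frac{4 + l}{1 + K}$)
$\frac{46629 - 34512}{t{\left(-7,5 \left(-5\right) \left(-1\right) \right)} - 5938} = \frac{46629 - 34512}{\frac{4 - 7}{1 + 5 \left(-5\right) \left(-1\right)} - 5938} = \frac{12117}{\frac{1}{1 - -25} \left(-3\right) - 5938} = \frac{12117}{\frac{1}{1 + 25} \left(-3\right) - 5938} = \frac{12117}{\frac{1}{26} \left(-3\right) - 5938} = \frac{12117}{- \frac{3}{26} - 5938} = \frac{12117}{- \frac{154391}{26}} = 12117 \left(- \frac{26}{154391}\right) = - \frac{315042}{154391}$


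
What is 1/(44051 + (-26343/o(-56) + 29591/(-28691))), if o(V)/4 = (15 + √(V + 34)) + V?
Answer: 76276128406591724/3372055439867529323213 - 6672264310764*I*√22/3372055439867529323213 ≈ 2.262e-5 - 9.2809e-9*I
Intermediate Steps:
o(V) = 60 + 4*V + 4*√(34 + V) (o(V) = 4*((15 + √(V + 34)) + V) = 4*((15 + √(34 + V)) + V) = 4*(15 + V + √(34 + V)) = 60 + 4*V + 4*√(34 + V))
1/(44051 + (-26343/o(-56) + 29591/(-28691))) = 1/(44051 + (-26343/(60 + 4*(-56) + 4*√(34 - 56)) + 29591/(-28691))) = 1/(44051 + (-26343/(60 - 224 + 4*√(-22)) + 29591*(-1/28691))) = 1/(44051 + (-26343/(60 - 224 + 4*(I*√22)) - 29591/28691)) = 1/(44051 + (-26343/(60 - 224 + 4*I*√22) - 29591/28691)) = 1/(44051 + (-26343/(-164 + 4*I*√22) - 29591/28691)) = 1/(44051 + (-29591/28691 - 26343/(-164 + 4*I*√22))) = 1/(1263837650/28691 - 26343/(-164 + 4*I*√22))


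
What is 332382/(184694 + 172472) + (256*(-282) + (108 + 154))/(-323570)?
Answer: 6661989706/5778410131 ≈ 1.1529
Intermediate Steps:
332382/(184694 + 172472) + (256*(-282) + (108 + 154))/(-323570) = 332382/357166 + (-72192 + 262)*(-1/323570) = 332382*(1/357166) - 71930*(-1/323570) = 166191/178583 + 7193/32357 = 6661989706/5778410131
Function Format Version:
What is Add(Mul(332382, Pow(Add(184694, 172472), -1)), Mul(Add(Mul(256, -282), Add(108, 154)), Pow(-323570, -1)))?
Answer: Rational(6661989706, 5778410131) ≈ 1.1529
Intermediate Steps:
Add(Mul(332382, Pow(Add(184694, 172472), -1)), Mul(Add(Mul(256, -282), Add(108, 154)), Pow(-323570, -1))) = Add(Mul(332382, Pow(357166, -1)), Mul(Add(-72192, 262), Rational(-1, 323570))) = Add(Mul(332382, Rational(1, 357166)), Mul(-71930, Rational(-1, 323570))) = Add(Rational(166191, 178583), Rational(7193, 32357)) = Rational(6661989706, 5778410131)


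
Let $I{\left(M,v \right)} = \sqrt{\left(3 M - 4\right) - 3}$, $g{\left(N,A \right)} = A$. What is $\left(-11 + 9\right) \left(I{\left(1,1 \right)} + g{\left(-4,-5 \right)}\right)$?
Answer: $10 - 4 i \approx 10.0 - 4.0 i$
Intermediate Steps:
$I{\left(M,v \right)} = \sqrt{-7 + 3 M}$ ($I{\left(M,v \right)} = \sqrt{\left(-4 + 3 M\right) - 3} = \sqrt{-7 + 3 M}$)
$\left(-11 + 9\right) \left(I{\left(1,1 \right)} + g{\left(-4,-5 \right)}\right) = \left(-11 + 9\right) \left(\sqrt{-7 + 3 \cdot 1} - 5\right) = - 2 \left(\sqrt{-7 + 3} - 5\right) = - 2 \left(\sqrt{-4} - 5\right) = - 2 \left(2 i - 5\right) = - 2 \left(-5 + 2 i\right) = 10 - 4 i$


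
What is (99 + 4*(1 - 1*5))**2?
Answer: 6889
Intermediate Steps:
(99 + 4*(1 - 1*5))**2 = (99 + 4*(1 - 5))**2 = (99 + 4*(-4))**2 = (99 - 16)**2 = 83**2 = 6889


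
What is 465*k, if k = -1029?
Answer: -478485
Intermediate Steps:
465*k = 465*(-1029) = -478485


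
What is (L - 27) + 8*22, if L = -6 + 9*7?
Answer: 206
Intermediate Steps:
L = 57 (L = -6 + 63 = 57)
(L - 27) + 8*22 = (57 - 27) + 8*22 = 30 + 176 = 206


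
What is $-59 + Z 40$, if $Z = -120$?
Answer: $-4859$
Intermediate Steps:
$-59 + Z 40 = -59 - 4800 = -4859$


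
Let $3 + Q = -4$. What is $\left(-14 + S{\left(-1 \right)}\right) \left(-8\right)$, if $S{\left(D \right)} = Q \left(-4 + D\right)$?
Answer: $-168$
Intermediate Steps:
$Q = -7$ ($Q = -3 - 4 = -7$)
$S{\left(D \right)} = 28 - 7 D$ ($S{\left(D \right)} = - 7 \left(-4 + D\right) = 28 - 7 D$)
$\left(-14 + S{\left(-1 \right)}\right) \left(-8\right) = \left(-14 + \left(28 - -7\right)\right) \left(-8\right) = \left(-14 + \left(28 + 7\right)\right) \left(-8\right) = \left(-14 + 35\right) \left(-8\right) = 21 \left(-8\right) = -168$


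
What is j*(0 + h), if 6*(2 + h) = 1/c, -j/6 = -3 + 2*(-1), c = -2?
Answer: -125/2 ≈ -62.500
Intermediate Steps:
j = 30 (j = -6*(-3 + 2*(-1)) = -6*(-3 - 2) = -6*(-5) = 30)
h = -25/12 (h = -2 + (⅙)/(-2) = -2 + (⅙)*(-½) = -2 - 1/12 = -25/12 ≈ -2.0833)
j*(0 + h) = 30*(0 - 25/12) = 30*(-25/12) = -125/2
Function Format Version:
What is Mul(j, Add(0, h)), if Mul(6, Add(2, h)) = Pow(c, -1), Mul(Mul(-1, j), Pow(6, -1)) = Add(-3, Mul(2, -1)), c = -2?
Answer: Rational(-125, 2) ≈ -62.500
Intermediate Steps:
j = 30 (j = Mul(-6, Add(-3, Mul(2, -1))) = Mul(-6, Add(-3, -2)) = Mul(-6, -5) = 30)
h = Rational(-25, 12) (h = Add(-2, Mul(Rational(1, 6), Pow(-2, -1))) = Add(-2, Mul(Rational(1, 6), Rational(-1, 2))) = Add(-2, Rational(-1, 12)) = Rational(-25, 12) ≈ -2.0833)
Mul(j, Add(0, h)) = Mul(30, Add(0, Rational(-25, 12))) = Mul(30, Rational(-25, 12)) = Rational(-125, 2)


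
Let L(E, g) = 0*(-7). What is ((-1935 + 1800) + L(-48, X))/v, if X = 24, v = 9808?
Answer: -135/9808 ≈ -0.013764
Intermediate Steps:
L(E, g) = 0
((-1935 + 1800) + L(-48, X))/v = ((-1935 + 1800) + 0)/9808 = (-135 + 0)*(1/9808) = -135*1/9808 = -135/9808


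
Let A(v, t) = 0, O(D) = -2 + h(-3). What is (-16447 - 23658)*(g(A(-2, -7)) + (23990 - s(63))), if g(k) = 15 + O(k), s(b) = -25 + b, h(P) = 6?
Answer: -961356955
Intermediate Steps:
O(D) = 4 (O(D) = -2 + 6 = 4)
g(k) = 19 (g(k) = 15 + 4 = 19)
(-16447 - 23658)*(g(A(-2, -7)) + (23990 - s(63))) = (-16447 - 23658)*(19 + (23990 - (-25 + 63))) = -40105*(19 + (23990 - 1*38)) = -40105*(19 + (23990 - 38)) = -40105*(19 + 23952) = -40105*23971 = -961356955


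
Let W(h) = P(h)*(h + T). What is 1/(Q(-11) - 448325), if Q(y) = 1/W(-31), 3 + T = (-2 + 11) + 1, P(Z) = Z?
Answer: -744/333553799 ≈ -2.2305e-6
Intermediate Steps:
T = 7 (T = -3 + ((-2 + 11) + 1) = -3 + (9 + 1) = -3 + 10 = 7)
W(h) = h*(7 + h) (W(h) = h*(h + 7) = h*(7 + h))
Q(y) = 1/744 (Q(y) = 1/(-31*(7 - 31)) = 1/(-31*(-24)) = 1/744)
1/(Q(-11) - 448325) = 1/(1/744 - 448325) = 1/(-333553799/744) = -744/333553799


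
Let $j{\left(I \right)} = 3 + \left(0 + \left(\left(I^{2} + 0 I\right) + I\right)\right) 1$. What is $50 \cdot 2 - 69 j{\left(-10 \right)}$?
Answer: $-6317$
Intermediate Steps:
$j{\left(I \right)} = 3 + I + I^{2}$ ($j{\left(I \right)} = 3 + \left(0 + \left(\left(I^{2} + 0\right) + I\right)\right) 1 = 3 + \left(0 + \left(I^{2} + I\right)\right) 1 = 3 + \left(0 + \left(I + I^{2}\right)\right) 1 = 3 + \left(I + I^{2}\right) 1 = 3 + \left(I + I^{2}\right) = 3 + I + I^{2}$)
$50 \cdot 2 - 69 j{\left(-10 \right)} = 50 \cdot 2 - 69 \left(3 - 10 + \left(-10\right)^{2}\right) = 100 - 69 \left(3 - 10 + 100\right) = 100 - 6417 = -6317$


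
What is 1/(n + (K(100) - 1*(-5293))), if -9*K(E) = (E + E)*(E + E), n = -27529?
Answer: -9/240124 ≈ -3.7481e-5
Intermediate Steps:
K(E) = -4*E²/9 (K(E) = -(E + E)*(E + E)/9 = -2*E*2*E/9 = -4*E²/9)
1/(n + (K(100) - 1*(-5293))) = 1/(-27529 + (-4/9*100² - 1*(-5293))) = 1/(-27529 + (-4/9*10000 + 5293)) = 1/(-27529 + (-40000/9 + 5293)) = 1/(-27529 + 7637/9) = 1/(-240124/9) = -9/240124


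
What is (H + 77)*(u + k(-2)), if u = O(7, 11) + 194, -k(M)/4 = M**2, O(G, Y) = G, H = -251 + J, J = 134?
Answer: -7400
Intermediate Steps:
H = -117 (H = -251 + 134 = -117)
k(M) = -4*M**2
u = 201 (u = 7 + 194 = 201)
(H + 77)*(u + k(-2)) = (-117 + 77)*(201 - 4*(-2)**2) = -40*(201 - 4*4) = -40*(201 - 16) = -40*185 = -7400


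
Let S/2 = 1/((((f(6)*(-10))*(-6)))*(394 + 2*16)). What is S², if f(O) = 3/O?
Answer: 1/40832100 ≈ 2.4491e-8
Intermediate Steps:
S = 1/6390 (S = 2*(1/(((((3/6)*(-10))*(-6)))*(394 + 2*16))) = 2*(1/(((((3*(⅙))*(-10))*(-6)))*(394 + 32))) = 2*(1/((((½)*(-10))*(-6))*426)) = 2*((1/426)/(-5*(-6))) = 2*((1/426)/30) = 2*((1/30)*(1/426)) = 2*(1/12780) = 1/6390 ≈ 0.00015649)
S² = (1/6390)² = 1/40832100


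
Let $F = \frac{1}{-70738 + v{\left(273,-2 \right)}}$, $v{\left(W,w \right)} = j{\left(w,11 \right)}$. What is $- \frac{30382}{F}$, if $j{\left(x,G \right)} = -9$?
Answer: $2149435354$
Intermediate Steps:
$v{\left(W,w \right)} = -9$
$F = - \frac{1}{70747}$ ($F = \frac{1}{-70738 - 9} = \frac{1}{-70747} = - \frac{1}{70747} \approx -1.4135 \cdot 10^{-5}$)
$- \frac{30382}{F} = - \frac{30382}{- \frac{1}{70747}} = \left(-30382\right) \left(-70747\right) = 2149435354$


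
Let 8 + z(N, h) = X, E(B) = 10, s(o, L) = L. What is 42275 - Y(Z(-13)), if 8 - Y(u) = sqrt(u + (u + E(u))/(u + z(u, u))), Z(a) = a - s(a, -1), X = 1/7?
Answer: 42267 + I*sqrt(229906)/139 ≈ 42267.0 + 3.4495*I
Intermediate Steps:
X = 1/7 ≈ 0.14286
z(N, h) = -55/7 (z(N, h) = -8 + 1/7 = -55/7)
Z(a) = 1 + a (Z(a) = a - 1*(-1) = a + 1 = 1 + a)
Y(u) = 8 - sqrt(u + (10 + u)/(-55/7 + u)) (Y(u) = 8 - sqrt(u + (u + 10)/(u - 55/7)) = 8 - sqrt(u + (10 + u)/(-55/7 + u)))
42275 - Y(Z(-13)) = 42275 - (8 - sqrt((70 - 48*(1 - 13) + 7*(1 - 13)**2)/(-55 + 7*(1 - 13)))) = 42275 - (8 - sqrt((70 - 48*(-12) + 7*(-12)**2)/(-55 + 7*(-12)))) = 42275 - (8 - sqrt((70 + 576 + 7*144)/(-55 - 84))) = 42275 - (8 - sqrt((70 + 576 + 1008)/(-139))) = 42275 - (8 - sqrt(-1/139*1654)) = 42275 - (8 - sqrt(-1654/139)) = 42275 - (8 - I*sqrt(229906)/139) = 42275 + (-8 + I*sqrt(229906)/139) = 42267 + I*sqrt(229906)/139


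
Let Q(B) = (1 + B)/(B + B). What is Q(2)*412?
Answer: 309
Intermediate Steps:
Q(B) = (1 + B)/(2*B) (Q(B) = (1 + B)/((2*B)) = (1 + B)*(1/(2*B)) = (1 + B)/(2*B))
Q(2)*412 = ((1/2)*(1 + 2)/2)*412 = ((1/2)*(1/2)*3)*412 = (3/4)*412 = 309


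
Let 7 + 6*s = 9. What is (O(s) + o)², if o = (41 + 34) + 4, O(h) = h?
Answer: 56644/9 ≈ 6293.8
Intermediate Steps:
s = ⅓ (s = -7/6 + (⅙)*9 = -7/6 + 3/2 = ⅓ ≈ 0.33333)
o = 79 (o = 75 + 4 = 79)
(O(s) + o)² = (⅓ + 79)² = (238/3)² = 56644/9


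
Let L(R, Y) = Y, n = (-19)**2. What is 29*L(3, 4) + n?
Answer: 477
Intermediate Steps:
n = 361
29*L(3, 4) + n = 29*4 + 361 = 116 + 361 = 477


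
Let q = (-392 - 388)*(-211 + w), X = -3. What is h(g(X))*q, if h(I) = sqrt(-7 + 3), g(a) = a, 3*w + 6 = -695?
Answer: 693680*I ≈ 6.9368e+5*I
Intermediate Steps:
w = -701/3 (w = -2 + (1/3)*(-695) = -2 - 695/3 = -701/3 ≈ -233.67)
h(I) = 2*I (h(I) = sqrt(-4) = 2*I)
q = 346840 (q = (-392 - 388)*(-211 - 701/3) = -780*(-1334/3) = 346840)
h(g(X))*q = (2*I)*346840 = 693680*I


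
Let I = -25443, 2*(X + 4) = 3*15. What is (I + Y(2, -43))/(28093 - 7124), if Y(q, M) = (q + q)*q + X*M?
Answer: -52461/41938 ≈ -1.2509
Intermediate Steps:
X = 37/2 (X = -4 + (3*15)/2 = -4 + (½)*45 = -4 + 45/2 = 37/2 ≈ 18.500)
Y(q, M) = 2*q² + 37*M/2 (Y(q, M) = (q + q)*q + 37*M/2 = (2*q)*q + 37*M/2 = 2*q² + 37*M/2)
(I + Y(2, -43))/(28093 - 7124) = (-25443 + (2*2² + (37/2)*(-43)))/(28093 - 7124) = (-25443 + (2*4 - 1591/2))/20969 = (-25443 + (8 - 1591/2))*(1/20969) = (-25443 - 1575/2)*(1/20969) = -52461/2*1/20969 = -52461/41938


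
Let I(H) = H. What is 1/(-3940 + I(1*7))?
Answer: -1/3933 ≈ -0.00025426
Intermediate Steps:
1/(-3940 + I(1*7)) = 1/(-3940 + 1*7) = 1/(-3940 + 7) = 1/(-3933) = -1/3933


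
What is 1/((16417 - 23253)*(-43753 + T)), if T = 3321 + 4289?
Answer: 1/247073548 ≈ 4.0474e-9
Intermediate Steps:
T = 7610
1/((16417 - 23253)*(-43753 + T)) = 1/((16417 - 23253)*(-43753 + 7610)) = 1/(-6836*(-36143)) = 1/247073548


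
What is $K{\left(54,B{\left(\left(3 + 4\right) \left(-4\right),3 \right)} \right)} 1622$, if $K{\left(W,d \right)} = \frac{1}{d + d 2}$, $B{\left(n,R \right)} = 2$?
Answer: $\frac{811}{3} \approx 270.33$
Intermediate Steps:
$K{\left(W,d \right)} = \frac{1}{3 d}$ ($K{\left(W,d \right)} = \frac{1}{d + 2 d} = \frac{1}{3 d}$)
$K{\left(54,B{\left(\left(3 + 4\right) \left(-4\right),3 \right)} \right)} 1622 = \frac{1}{3 \cdot 2} \cdot 1622 = \frac{1}{3} \cdot \frac{1}{2} \cdot 1622 = \frac{1}{6} \cdot 1622 = \frac{811}{3}$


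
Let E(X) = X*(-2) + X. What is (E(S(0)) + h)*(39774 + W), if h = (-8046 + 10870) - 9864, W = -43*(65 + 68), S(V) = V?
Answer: -239747200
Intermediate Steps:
W = -5719 (W = -43*133 = -5719)
h = -7040 (h = 2824 - 9864 = -7040)
E(X) = -X (E(X) = -2*X + X = -X)
(E(S(0)) + h)*(39774 + W) = (-1*0 - 7040)*(39774 - 5719) = (0 - 7040)*34055 = -7040*34055 = -239747200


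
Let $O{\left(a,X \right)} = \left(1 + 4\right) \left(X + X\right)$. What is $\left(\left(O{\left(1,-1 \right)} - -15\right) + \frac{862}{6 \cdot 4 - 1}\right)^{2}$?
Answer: $\frac{954529}{529} \approx 1804.4$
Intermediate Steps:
$O{\left(a,X \right)} = 10 X$ ($O{\left(a,X \right)} = 5 \cdot 2 X = 10 X$)
$\left(\left(O{\left(1,-1 \right)} - -15\right) + \frac{862}{6 \cdot 4 - 1}\right)^{2} = \left(\left(10 \left(-1\right) - -15\right) + \frac{862}{6 \cdot 4 - 1}\right)^{2} = \left(\left(-10 + 15\right) + \frac{862}{24 - 1}\right)^{2} = \left(5 + \frac{862}{23}\right)^{2} = \left(\frac{977}{23}\right)^{2} = \frac{954529}{529}$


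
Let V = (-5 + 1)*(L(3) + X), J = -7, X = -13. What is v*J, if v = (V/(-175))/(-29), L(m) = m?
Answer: -8/145 ≈ -0.055172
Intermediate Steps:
V = 40 (V = (-5 + 1)*(3 - 13) = -4*(-10) = 40)
v = 8/1015 (v = (40/(-175))/(-29) = (40*(-1/175))*(-1/29) = -8/35*(-1/29) = 8/1015 ≈ 0.0078818)
v*J = (8/1015)*(-7) = -8/145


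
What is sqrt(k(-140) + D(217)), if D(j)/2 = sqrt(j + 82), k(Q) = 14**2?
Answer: sqrt(196 + 2*sqrt(299)) ≈ 15.185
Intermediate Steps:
k(Q) = 196
D(j) = 2*sqrt(82 + j) (D(j) = 2*sqrt(j + 82) = 2*sqrt(82 + j))
sqrt(k(-140) + D(217)) = sqrt(196 + 2*sqrt(82 + 217)) = sqrt(196 + 2*sqrt(299))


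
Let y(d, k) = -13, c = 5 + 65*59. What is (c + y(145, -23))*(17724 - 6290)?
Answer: 43757918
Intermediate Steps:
c = 3840 (c = 5 + 3835 = 3840)
(c + y(145, -23))*(17724 - 6290) = (3840 - 13)*(17724 - 6290) = 3827*11434 = 43757918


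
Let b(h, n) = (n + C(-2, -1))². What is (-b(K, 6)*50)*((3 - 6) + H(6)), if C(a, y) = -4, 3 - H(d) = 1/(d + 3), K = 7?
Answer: 200/9 ≈ 22.222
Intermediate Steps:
H(d) = 3 - 1/(3 + d) (H(d) = 3 - 1/(d + 3) = 3 - 1/(3 + d))
b(h, n) = (-4 + n)² (b(h, n) = (n - 4)² = (-4 + n)²)
(-b(K, 6)*50)*((3 - 6) + H(6)) = (-(-4 + 6)²*50)*((3 - 6) + (8 + 3*6)/(3 + 6)) = (-1*2²*50)*(-3 + (8 + 18)/9) = (-1*4*50)*(-3 + (⅑)*26) = (-4*50)*(-3 + 26/9) = -200*(-⅑) = 200/9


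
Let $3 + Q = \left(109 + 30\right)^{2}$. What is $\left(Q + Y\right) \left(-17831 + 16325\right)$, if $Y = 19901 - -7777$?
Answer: $-70775976$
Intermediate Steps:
$Q = 19318$ ($Q = -3 + \left(109 + 30\right)^{2} = -3 + 139^{2} = -3 + 19321 = 19318$)
$Y = 27678$ ($Y = 19901 + 7777 = 27678$)
$\left(Q + Y\right) \left(-17831 + 16325\right) = \left(19318 + 27678\right) \left(-17831 + 16325\right) = 46996 \left(-1506\right) = -70775976$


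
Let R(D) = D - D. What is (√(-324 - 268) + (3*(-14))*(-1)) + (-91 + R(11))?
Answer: -49 + 4*I*√37 ≈ -49.0 + 24.331*I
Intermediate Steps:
R(D) = 0
(√(-324 - 268) + (3*(-14))*(-1)) + (-91 + R(11)) = (√(-324 - 268) + (3*(-14))*(-1)) + (-91 + 0) = (√(-592) - 42*(-1)) - 91 = (4*I*√37 + 42) - 91 = (42 + 4*I*√37) - 91 = -49 + 4*I*√37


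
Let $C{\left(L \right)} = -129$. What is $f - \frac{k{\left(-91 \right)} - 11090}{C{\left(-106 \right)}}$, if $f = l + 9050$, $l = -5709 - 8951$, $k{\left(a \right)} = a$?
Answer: $- \frac{244957}{43} \approx -5696.7$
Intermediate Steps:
$l = -14660$ ($l = -5709 - 8951 = -14660$)
$f = -5610$ ($f = -14660 + 9050 = -5610$)
$f - \frac{k{\left(-91 \right)} - 11090}{C{\left(-106 \right)}} = -5610 - \frac{-91 - 11090}{-129} = -5610 - \left(-11181\right) \left(- \frac{1}{129}\right) = -5610 - \frac{3727}{43} = - \frac{244957}{43}$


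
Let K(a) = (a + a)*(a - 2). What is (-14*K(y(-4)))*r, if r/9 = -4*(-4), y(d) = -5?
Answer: -141120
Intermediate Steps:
r = 144 (r = 9*(-4*(-4)) = 9*16 = 144)
K(a) = 2*a*(-2 + a) (K(a) = (2*a)*(-2 + a) = 2*a*(-2 + a))
(-14*K(y(-4)))*r = -28*(-5)*(-2 - 5)*144 = -28*(-5)*(-7)*144 = -14*70*144 = -980*144 = -141120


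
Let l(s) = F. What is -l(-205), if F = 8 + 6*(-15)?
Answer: 82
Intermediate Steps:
F = -82 (F = 8 - 90 = -82)
l(s) = -82
-l(-205) = -1*(-82) = 82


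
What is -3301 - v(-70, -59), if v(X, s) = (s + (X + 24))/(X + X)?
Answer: -13207/4 ≈ -3301.8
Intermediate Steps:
v(X, s) = (24 + X + s)/(2*X) (v(X, s) = (s + (24 + X))/((2*X)) = (24 + X + s)*(1/(2*X)) = (24 + X + s)/(2*X))
-3301 - v(-70, -59) = -3301 - (24 - 70 - 59)/(2*(-70)) = -3301 - (-1)*(-105)/(2*70) = -3301 - 1*¾ = -3301 - ¾ = -13207/4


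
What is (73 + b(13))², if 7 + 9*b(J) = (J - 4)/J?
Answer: 71554681/13689 ≈ 5227.2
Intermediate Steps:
b(J) = -7/9 + (-4 + J)/(9*J) (b(J) = -7/9 + ((J - 4)/J)/9 = -7/9 + ((-4 + J)/J)/9 = -7/9 + (-4 + J)/(9*J))
(73 + b(13))² = (73 + (2/9)*(-2 - 3*13)/13)² = (73 + (2/9)*(1/13)*(-2 - 39))² = (73 + (2/9)*(1/13)*(-41))² = (73 - 82/117)² = (8459/117)² = 71554681/13689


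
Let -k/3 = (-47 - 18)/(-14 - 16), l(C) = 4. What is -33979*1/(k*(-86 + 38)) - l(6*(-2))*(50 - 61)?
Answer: -20251/312 ≈ -64.907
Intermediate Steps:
k = -13/2 (k = -3*(-47 - 18)/(-14 - 16) = -(-195)/(-30) = -(-195)*(-1)/30 = -3*13/6 = -13/2 ≈ -6.5000)
-33979*1/(k*(-86 + 38)) - l(6*(-2))*(50 - 61) = -33979*(-2/(13*(-86 + 38))) - 4*(50 - 61) = -33979/((-48*(-13/2))) - 4*(-11) = -33979/312 - 1*(-44) = -33979*1/312 + 44 = -33979/312 + 44 = -20251/312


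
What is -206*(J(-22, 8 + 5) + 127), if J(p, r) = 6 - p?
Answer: -31930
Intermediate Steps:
-206*(J(-22, 8 + 5) + 127) = -206*((6 - 1*(-22)) + 127) = -206*((6 + 22) + 127) = -206*(28 + 127) = -206*155 = -31930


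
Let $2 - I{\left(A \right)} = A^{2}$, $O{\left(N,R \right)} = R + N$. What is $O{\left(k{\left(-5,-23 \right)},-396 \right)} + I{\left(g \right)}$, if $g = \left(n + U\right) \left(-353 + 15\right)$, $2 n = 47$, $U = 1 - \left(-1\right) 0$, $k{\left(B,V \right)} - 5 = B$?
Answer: $-68575355$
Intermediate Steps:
$k{\left(B,V \right)} = 5 + B$
$U = 1$ ($U = 1 - 0 = 1 + 0 = 1$)
$n = \frac{47}{2}$ ($n = \frac{1}{2} \cdot 47 = \frac{47}{2} \approx 23.5$)
$g = -8281$ ($g = \left(\frac{47}{2} + 1\right) \left(-353 + 15\right) = \frac{49}{2} \left(-338\right) = -8281$)
$O{\left(N,R \right)} = N + R$
$I{\left(A \right)} = 2 - A^{2}$
$O{\left(k{\left(-5,-23 \right)},-396 \right)} + I{\left(g \right)} = \left(\left(5 - 5\right) - 396\right) + \left(2 - \left(-8281\right)^{2}\right) = \left(0 - 396\right) + \left(2 - 68574961\right) = -396 + \left(2 - 68574961\right) = -396 - 68574959 = -68575355$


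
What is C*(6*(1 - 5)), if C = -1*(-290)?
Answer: -6960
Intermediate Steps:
C = 290
C*(6*(1 - 5)) = 290*(6*(1 - 5)) = 290*(6*(-4)) = 290*(-24) = -6960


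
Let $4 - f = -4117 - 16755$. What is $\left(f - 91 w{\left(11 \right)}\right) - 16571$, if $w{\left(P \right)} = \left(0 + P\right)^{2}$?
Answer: $-6706$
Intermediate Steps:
$w{\left(P \right)} = P^{2}$
$f = 20876$ ($f = 4 - \left(-4117 - 16755\right) = 4 - -20872 = 4 + 20872 = 20876$)
$\left(f - 91 w{\left(11 \right)}\right) - 16571 = \left(20876 - 91 \cdot 11^{2}\right) - 16571 = \left(20876 - 11011\right) - 16571 = 9865 - 16571 = -6706$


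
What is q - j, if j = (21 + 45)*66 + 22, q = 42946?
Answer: 38568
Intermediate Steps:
j = 4378 (j = 66*66 + 22 = 4356 + 22 = 4378)
q - j = 42946 - 1*4378 = 42946 - 4378 = 38568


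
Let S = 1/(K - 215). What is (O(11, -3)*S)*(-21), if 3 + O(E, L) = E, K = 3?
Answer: 42/53 ≈ 0.79245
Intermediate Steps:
O(E, L) = -3 + E
S = -1/212 (S = 1/(3 - 215) = 1/(-212) = -1/212 ≈ -0.0047170)
(O(11, -3)*S)*(-21) = ((-3 + 11)*(-1/212))*(-21) = (8*(-1/212))*(-21) = -2/53*(-21) = 42/53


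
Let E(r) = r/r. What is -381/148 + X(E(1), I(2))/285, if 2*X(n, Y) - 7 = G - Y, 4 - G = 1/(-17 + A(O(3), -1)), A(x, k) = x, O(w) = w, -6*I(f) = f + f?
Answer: -565511/221445 ≈ -2.5537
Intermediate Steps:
I(f) = -f/3 (I(f) = -(f + f)/6 = -f/3)
G = 57/14 (G = 4 - 1/(-17 + 3) = 4 - 1/(-14) = 4 - 1*(-1/14) = 4 + 1/14 = 57/14 ≈ 4.0714)
E(r) = 1
X(n, Y) = 155/28 - Y/2 (X(n, Y) = 7/2 + (57/14 - Y)/2 = 7/2 + (57/28 - Y/2) = 155/28 - Y/2)
-381/148 + X(E(1), I(2))/285 = -381/148 + (155/28 - (-1)*2/6)/285 = -381*1/148 + (155/28 - 1/2*(-2/3))*(1/285) = -381/148 + (155/28 + 1/3)*(1/285) = -381/148 + (493/84)*(1/285) = -381/148 + 493/23940 = -565511/221445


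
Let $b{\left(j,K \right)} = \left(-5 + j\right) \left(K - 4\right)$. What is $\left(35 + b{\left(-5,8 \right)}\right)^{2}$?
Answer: $25$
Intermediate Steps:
$b{\left(j,K \right)} = \left(-5 + j\right) \left(-4 + K\right)$
$\left(35 + b{\left(-5,8 \right)}\right)^{2} = \left(35 + \left(20 - 40 - -20 + 8 \left(-5\right)\right)\right)^{2} = \left(35 + \left(20 - 40 + 20 - 40\right)\right)^{2} = \left(35 - 40\right)^{2} = \left(-5\right)^{2} = 25$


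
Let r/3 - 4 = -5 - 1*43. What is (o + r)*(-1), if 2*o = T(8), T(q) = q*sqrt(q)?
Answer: 132 - 8*sqrt(2) ≈ 120.69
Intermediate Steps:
T(q) = q**(3/2)
r = -132 (r = 12 + 3*(-5 - 1*43) = 12 + 3*(-5 - 43) = 12 + 3*(-48) = 12 - 144 = -132)
o = 8*sqrt(2) (o = 8**(3/2)/2 = (16*sqrt(2))/2 = 8*sqrt(2) ≈ 11.314)
(o + r)*(-1) = (8*sqrt(2) - 132)*(-1) = (-132 + 8*sqrt(2))*(-1) = 132 - 8*sqrt(2)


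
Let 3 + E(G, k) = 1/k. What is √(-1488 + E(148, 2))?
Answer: I*√5962/2 ≈ 38.607*I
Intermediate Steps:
E(G, k) = -3 + 1/k
√(-1488 + E(148, 2)) = √(-1488 + (-3 + 1/2)) = √(-1488 + (-3 + ½)) = √(-1488 - 5/2) = √(-2981/2) = I*√5962/2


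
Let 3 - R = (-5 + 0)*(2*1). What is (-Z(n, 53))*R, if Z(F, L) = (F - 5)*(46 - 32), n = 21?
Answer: -2912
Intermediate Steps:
R = 13 (R = 3 - (-5 + 0)*2*1 = 3 - (-5)*2 = 3 - 1*(-10) = 3 + 10 = 13)
Z(F, L) = -70 + 14*F (Z(F, L) = (-5 + F)*14 = -70 + 14*F)
(-Z(n, 53))*R = -(-70 + 14*21)*13 = -(-70 + 294)*13 = -1*224*13 = -224*13 = -2912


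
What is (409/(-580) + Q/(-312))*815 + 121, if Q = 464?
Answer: -7535929/4524 ≈ -1665.8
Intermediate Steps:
(409/(-580) + Q/(-312))*815 + 121 = (409/(-580) + 464/(-312))*815 + 121 = (409*(-1/580) + 464*(-1/312))*815 + 121 = (-409/580 - 58/39)*815 + 121 = -49591/22620*815 + 121 = -8083333/4524 + 121 = -7535929/4524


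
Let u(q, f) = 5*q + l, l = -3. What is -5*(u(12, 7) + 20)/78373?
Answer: -385/78373 ≈ -0.0049124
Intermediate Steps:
u(q, f) = -3 + 5*q (u(q, f) = 5*q - 3 = -3 + 5*q)
-5*(u(12, 7) + 20)/78373 = -5*((-3 + 5*12) + 20)/78373 = -5*((-3 + 60) + 20)*(1/78373) = -5*(57 + 20)*(1/78373) = -5*77*(1/78373) = -385*1/78373 = -385/78373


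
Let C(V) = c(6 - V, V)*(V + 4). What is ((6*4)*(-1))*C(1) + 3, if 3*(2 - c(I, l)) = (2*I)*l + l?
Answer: 203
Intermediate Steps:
c(I, l) = 2 - l/3 - 2*I*l/3 (c(I, l) = 2 - ((2*I)*l + l)/3 = 2 - (2*I*l + l)/3 = 2 - (l + 2*I*l)/3 = 2 + (-l/3 - 2*I*l/3) = 2 - l/3 - 2*I*l/3)
C(V) = (4 + V)*(2 - V/3 - 2*V*(6 - V)/3) (C(V) = (2 - V/3 - 2*(6 - V)*V/3)*(V + 4) = (2 - V/3 - 2*V*(6 - V)/3)*(4 + V) = (4 + V)*(2 - V/3 - 2*V*(6 - V)/3))
((6*4)*(-1))*C(1) + 3 = ((6*4)*(-1))*((4 + 1)*(6 - 1*1 + 2*1*(-6 + 1))/3) + 3 = (24*(-1))*((⅓)*5*(6 - 1 + 2*1*(-5))) + 3 = -8*5*(6 - 1 - 10) + 3 = -8*5*(-5) + 3 = -24*(-25/3) + 3 = 200 + 3 = 203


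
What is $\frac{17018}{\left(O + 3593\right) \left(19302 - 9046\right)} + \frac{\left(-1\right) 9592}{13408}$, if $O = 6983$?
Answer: $- \frac{16252994697}{22723932032} \approx -0.71524$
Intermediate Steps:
$\frac{17018}{\left(O + 3593\right) \left(19302 - 9046\right)} + \frac{\left(-1\right) 9592}{13408} = \frac{17018}{\left(6983 + 3593\right) \left(19302 - 9046\right)} + \frac{\left(-1\right) 9592}{13408} = \frac{17018}{10576 \cdot 10256} - \frac{1199}{1676} = \frac{17018}{108467456} - \frac{1199}{1676} = 17018 \cdot \frac{1}{108467456} - \frac{1199}{1676} = \frac{8509}{54233728} - \frac{1199}{1676} = - \frac{16252994697}{22723932032}$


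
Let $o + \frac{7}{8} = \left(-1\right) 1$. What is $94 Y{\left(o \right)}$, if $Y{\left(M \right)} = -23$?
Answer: $-2162$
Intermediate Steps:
$o = - \frac{15}{8}$ ($o = - \frac{7}{8} - 1 = - \frac{15}{8} \approx -1.875$)
$94 Y{\left(o \right)} = 94 \left(-23\right) = -2162$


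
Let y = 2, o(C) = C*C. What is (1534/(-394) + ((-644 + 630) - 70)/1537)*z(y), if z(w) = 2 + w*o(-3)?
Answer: -23908540/302789 ≈ -78.961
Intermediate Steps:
o(C) = C²
z(w) = 2 + 9*w (z(w) = 2 + w*(-3)² = 2 + w*9 = 2 + 9*w)
(1534/(-394) + ((-644 + 630) - 70)/1537)*z(y) = (1534/(-394) + ((-644 + 630) - 70)/1537)*(2 + 9*2) = (1534*(-1/394) + (-14 - 70)*(1/1537))*(2 + 18) = (-767/197 - 84*1/1537)*20 = (-767/197 - 84/1537)*20 = -1195427/302789*20 = -23908540/302789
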